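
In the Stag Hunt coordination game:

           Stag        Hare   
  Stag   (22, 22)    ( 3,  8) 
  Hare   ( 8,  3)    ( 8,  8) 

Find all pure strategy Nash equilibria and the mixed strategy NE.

Pure NE: (Stag, Stag) and (Hare, Hare); Mixed NE: p = 0.2632, q = 0.2632

Work:
Check pure NE:
(Stag, Stag): (22, 22) - no unilateral deviation beneficial
(Hare, Hare): (8, 8) - no unilateral deviation beneficial
Mixed NE: P1 plays Stag with p = 0.2632, P2 plays Stag with q = 0.2632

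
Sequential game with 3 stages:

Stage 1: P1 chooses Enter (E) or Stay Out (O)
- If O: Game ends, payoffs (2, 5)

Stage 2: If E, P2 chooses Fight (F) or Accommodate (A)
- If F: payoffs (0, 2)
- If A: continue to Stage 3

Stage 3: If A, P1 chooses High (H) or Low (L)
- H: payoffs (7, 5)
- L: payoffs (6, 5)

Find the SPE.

SPE: (E, A, H); Outcome (7, 5)

Work:
Stage 3: P1 chooses H (7 vs 6)
Stage 2: P2: F->2, A->5 (anticipating H). Choose A
Stage 1: P1: O->2, E->7 (anticipating A, H). Choose E
SPE path: E -> A -> H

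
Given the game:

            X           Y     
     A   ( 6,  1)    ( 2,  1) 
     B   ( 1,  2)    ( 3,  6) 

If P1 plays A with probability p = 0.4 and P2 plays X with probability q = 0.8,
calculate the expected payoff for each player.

E[P1] = 2.92, E[P2] = 2.08

Work:
E[P1] = p·q·π₁(A,X) + p·(1-q)·π₁(A,Y) + (1-p)·q·π₁(B,X) + (1-p)·(1-q)·π₁(B,Y)
= 0.4·0.8·6 + 0.4·0.2·2 + 0.6·0.8·1 + 0.6·0.2·3
= 2.92

E[P2] = 2.08 (similar calculation)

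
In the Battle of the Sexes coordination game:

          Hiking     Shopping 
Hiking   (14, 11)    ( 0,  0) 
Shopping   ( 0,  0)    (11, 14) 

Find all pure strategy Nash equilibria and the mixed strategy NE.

Pure NE: (Hiking, Hiking) and (Shopping, Shopping); Mixed NE: p = 0.56, q = 0.44

Work:
Check pure NE:
(Hiking, Hiking): (14, 11) - no unilateral deviation beneficial
(Shopping, Shopping): (11, 14) - no unilateral deviation beneficial
Mixed NE: P1 plays Hiking with p = 0.56, P2 plays Hiking with q = 0.44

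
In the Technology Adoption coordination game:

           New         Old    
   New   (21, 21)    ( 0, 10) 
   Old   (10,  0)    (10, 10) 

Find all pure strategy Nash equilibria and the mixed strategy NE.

Pure NE: (New, New) and (Old, Old); Mixed NE: p = 0.4762, q = 0.4762

Work:
Check pure NE:
(New, New): (21, 21) - no unilateral deviation beneficial
(Old, Old): (10, 10) - no unilateral deviation beneficial
Mixed NE: P1 plays New with p = 0.4762, P2 plays New with q = 0.4762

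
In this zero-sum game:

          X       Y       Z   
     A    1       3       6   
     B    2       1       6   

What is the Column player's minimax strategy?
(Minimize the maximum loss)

Column should play X, value = 2

Work:
Column player minimizes Row's maximum payoff:
Column X: max payoff to Row = 2
Column Y: max payoff to Row = 3
Column Z: max payoff to Row = 6
Minimum is 2, achieved by column X.
Minimax strategy: X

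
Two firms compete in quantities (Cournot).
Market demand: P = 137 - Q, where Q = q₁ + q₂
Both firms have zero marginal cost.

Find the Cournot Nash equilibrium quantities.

q₁* = q₂* = 45.67; P* = 45.67

Work:
Profit: π_i = P·q_i = (a - q_i - q_j)·q_i
FOC: ∂π_i/∂q_i = a - 2q_i - q_j = 0
Reaction function: q_i = (137 - q_j)/2
Symmetry: q* = 137/3 = 45.67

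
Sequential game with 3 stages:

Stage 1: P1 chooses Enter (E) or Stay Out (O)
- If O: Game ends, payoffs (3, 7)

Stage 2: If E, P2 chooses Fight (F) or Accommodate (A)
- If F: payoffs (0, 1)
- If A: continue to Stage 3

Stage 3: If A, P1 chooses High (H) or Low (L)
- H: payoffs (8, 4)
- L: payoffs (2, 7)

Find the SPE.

SPE: (E, A, H); Outcome (8, 4)

Work:
Stage 3: P1 chooses H (8 vs 2)
Stage 2: P2: F->1, A->4 (anticipating H). Choose A
Stage 1: P1: O->3, E->8 (anticipating A, H). Choose E
SPE path: E -> A -> H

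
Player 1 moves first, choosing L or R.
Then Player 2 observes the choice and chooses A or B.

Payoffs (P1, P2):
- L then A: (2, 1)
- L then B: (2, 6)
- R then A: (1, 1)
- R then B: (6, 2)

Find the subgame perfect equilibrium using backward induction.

P1 plays R, P2 plays B after L and B after R; Payoff (6, 2)

Work:
Backward induction:
After L: P2 chooses B → P1 gets 2
After R: P2 chooses B → P1 gets 6
P1 chooses R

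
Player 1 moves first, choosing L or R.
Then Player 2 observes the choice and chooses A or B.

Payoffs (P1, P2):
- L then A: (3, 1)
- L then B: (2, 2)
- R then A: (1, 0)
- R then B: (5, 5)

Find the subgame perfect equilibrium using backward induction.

P1 plays R, P2 plays B after L and B after R; Payoff (5, 5)

Work:
Backward induction:
After L: P2 chooses B → P1 gets 2
After R: P2 chooses B → P1 gets 5
P1 chooses R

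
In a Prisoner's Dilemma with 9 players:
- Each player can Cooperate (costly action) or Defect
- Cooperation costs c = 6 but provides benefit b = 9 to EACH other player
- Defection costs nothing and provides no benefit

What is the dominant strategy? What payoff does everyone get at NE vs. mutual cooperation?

Dominant: Defect; NE payoff = 0; Coop payoff = 66

Work:
Defect dominates (saves cost c = 6, benefit to others is external)
NE: All defect → everyone gets 0
If all cooperate: each receives (8)×9 - 6 = 66
Social dilemma: 66 > 0 but NE gives 0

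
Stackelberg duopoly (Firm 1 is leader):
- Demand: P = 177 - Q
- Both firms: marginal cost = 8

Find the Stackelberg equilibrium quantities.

q₁* (leader) = 84.5, q₂* (follower) = 42.25

Work:
Follower's reaction: q₂ = (a - c - q₁)/2
Leader substitutes: π₁ = q₁·(a - q₁ - (a-c-q₁)/2 - c)
FOC: q₁* = (177 - 8)/2 = 84.50
Then: q₂* = (177 - 8 - 84.5)/2 = 42.25
Leader has first-mover advantage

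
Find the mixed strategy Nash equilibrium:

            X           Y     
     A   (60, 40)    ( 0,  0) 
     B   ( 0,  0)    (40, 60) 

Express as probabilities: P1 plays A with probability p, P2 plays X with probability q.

p = 0.6, q = 0.4

Work:
Find probabilities that make opponent indifferent:
P2 chooses q to make P1 indifferent between A and B
P1 chooses p to make P2 indifferent between X and Y
Mixed NE: P1 plays (A: 0.6, B: 0.4), P2 plays (X: 0.4, Y: 0.6)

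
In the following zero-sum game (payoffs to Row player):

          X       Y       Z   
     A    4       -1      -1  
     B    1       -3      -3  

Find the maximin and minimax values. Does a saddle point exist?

Maximin = -1, Minimax = -1, Saddle: True

Work:
Row minimums: [-1, -3] → maximin = -1
Column maximums: [4, -1, -1] → minimax = -1
Saddle point exists! Game value = -1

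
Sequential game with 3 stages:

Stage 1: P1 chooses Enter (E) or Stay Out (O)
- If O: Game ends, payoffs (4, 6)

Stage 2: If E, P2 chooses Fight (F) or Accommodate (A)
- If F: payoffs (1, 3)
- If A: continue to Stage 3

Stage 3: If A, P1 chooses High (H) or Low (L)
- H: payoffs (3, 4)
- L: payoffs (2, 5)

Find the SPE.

SPE: (O, A, H); Outcome (4, 6)

Work:
Stage 3: P1 chooses H (3 vs 2)
Stage 2: P2: F->3, A->4 (anticipating H). Choose A
Stage 1: P1: O->4, E->3 (anticipating A, H). Choose O
SPE path: O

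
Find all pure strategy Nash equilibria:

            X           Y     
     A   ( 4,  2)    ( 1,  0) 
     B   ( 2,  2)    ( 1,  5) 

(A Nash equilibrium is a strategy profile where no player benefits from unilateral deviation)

Nash equilibrium: (A, X), (B, Y)

Work:
Best responses:
  P1 vs X: payoffs [4, 2] → best response A (payoff 4)
  P1 vs Y: payoffs [1, 1] → best response A/B (payoff 1)
  P2 vs A: payoffs [2, 0] → best response X (payoff 2)
  P2 vs B: payoffs [2, 5] → best response Y (payoff 5)
Mutual best responses: (A,X), (B,Y) → Nash equilibria.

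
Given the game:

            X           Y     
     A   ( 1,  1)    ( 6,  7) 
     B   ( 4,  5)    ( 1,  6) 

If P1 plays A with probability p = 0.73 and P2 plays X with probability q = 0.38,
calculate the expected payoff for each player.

E[P1] = 3.5708, E[P2] = 4.963

Work:
E[P1] = p·q·π₁(A,X) + p·(1-q)·π₁(A,Y) + (1-p)·q·π₁(B,X) + (1-p)·(1-q)·π₁(B,Y)
= 0.73·0.38·1 + 0.73·0.62·6 + 0.27·0.38·4 + 0.27·0.62·1
= 3.5708

E[P2] = 4.963 (similar calculation)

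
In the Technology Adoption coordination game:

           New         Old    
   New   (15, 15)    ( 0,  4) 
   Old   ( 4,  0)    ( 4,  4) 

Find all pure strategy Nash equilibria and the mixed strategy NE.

Pure NE: (New, New) and (Old, Old); Mixed NE: p = 0.2667, q = 0.2667

Work:
Check pure NE:
(New, New): (15, 15) - no unilateral deviation beneficial
(Old, Old): (4, 4) - no unilateral deviation beneficial
Mixed NE: P1 plays New with p = 0.2667, P2 plays New with q = 0.2667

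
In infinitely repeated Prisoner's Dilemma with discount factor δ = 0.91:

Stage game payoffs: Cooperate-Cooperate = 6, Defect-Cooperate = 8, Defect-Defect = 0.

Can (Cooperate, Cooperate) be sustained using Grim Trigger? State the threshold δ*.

δ* = 0.25; since δ = 0.91 ≥ 0.25, cooperation can be sustained

Work:
For Grim Trigger:
Cooperate forever: 6/(1-δ)
Defect then punished: 8 + 0·δ/(1-δ)
Need: 6/(1-δ) ≥ 8 + 0·δ/(1-δ)
Solving: δ ≥ (T-R)/(T-P) = (8-6)/(8-0) = 0.25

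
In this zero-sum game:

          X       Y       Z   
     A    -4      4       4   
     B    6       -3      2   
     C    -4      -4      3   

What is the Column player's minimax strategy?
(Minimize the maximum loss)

Column should play Y or Z (all achieve the minimum), value = 4

Work:
Column player minimizes Row's maximum payoff:
Column X: max payoff to Row = 6
Column Y: max payoff to Row = 4
Column Z: max payoff to Row = 4
Minimum is 4, achieved by columns Y, Z (tied).
Each of Y or Z is a minimax strategy.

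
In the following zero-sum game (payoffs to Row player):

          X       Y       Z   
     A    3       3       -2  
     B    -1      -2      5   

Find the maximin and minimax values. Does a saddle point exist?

Maximin = -2, Minimax = 3, Saddle: False

Work:
Row minimums: [-2, -2] → maximin = -2
Column maximums: [3, 3, 5] → minimax = 3
No saddle point (maximin ≠ minimax). Mixed strategy needed.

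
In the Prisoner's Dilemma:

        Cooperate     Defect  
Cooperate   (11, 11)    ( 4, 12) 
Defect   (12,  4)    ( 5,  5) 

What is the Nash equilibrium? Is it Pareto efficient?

(Defect, Defect) is NE; not Pareto efficient

Work:
Defect dominates Cooperate for both players:
If P2 cooperates: Defect (12) > Cooperate (11)
If P2 defects: Defect (5) > Cooperate (4)
NE: (Defect, Defect) with payoff (5, 5)
But (Cooperate, Cooperate) = (11, 11) Pareto dominates (5, 5)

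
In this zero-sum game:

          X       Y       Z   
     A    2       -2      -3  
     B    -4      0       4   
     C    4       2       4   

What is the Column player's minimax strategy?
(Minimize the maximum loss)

Column should play Y, value = 2

Work:
Column player minimizes Row's maximum payoff:
Column X: max payoff to Row = 4
Column Y: max payoff to Row = 2
Column Z: max payoff to Row = 4
Minimum is 2, achieved by column Y.
Minimax strategy: Y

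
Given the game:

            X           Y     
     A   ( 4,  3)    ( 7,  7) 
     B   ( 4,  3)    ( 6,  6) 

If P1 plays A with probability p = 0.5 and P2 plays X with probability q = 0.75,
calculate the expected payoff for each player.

E[P1] = 4.625, E[P2] = 3.875

Work:
E[P1] = p·q·π₁(A,X) + p·(1-q)·π₁(A,Y) + (1-p)·q·π₁(B,X) + (1-p)·(1-q)·π₁(B,Y)
= 0.5·0.75·4 + 0.5·0.25·7 + 0.5·0.75·4 + 0.5·0.25·6
= 4.625

E[P2] = 3.875 (similar calculation)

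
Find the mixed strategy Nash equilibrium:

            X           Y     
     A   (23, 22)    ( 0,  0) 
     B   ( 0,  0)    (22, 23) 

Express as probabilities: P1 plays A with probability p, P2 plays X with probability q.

p = 0.5111, q = 0.4889

Work:
Find probabilities that make opponent indifferent:
P2 chooses q to make P1 indifferent between A and B
P1 chooses p to make P2 indifferent between X and Y
Mixed NE: P1 plays (A: 0.5111, B: 0.4889), P2 plays (X: 0.4889, Y: 0.5111)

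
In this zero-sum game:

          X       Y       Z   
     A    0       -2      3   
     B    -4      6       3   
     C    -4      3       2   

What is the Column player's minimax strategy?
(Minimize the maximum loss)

Column should play X, value = 0

Work:
Column player minimizes Row's maximum payoff:
Column X: max payoff to Row = 0
Column Y: max payoff to Row = 6
Column Z: max payoff to Row = 3
Minimum is 0, achieved by column X.
Minimax strategy: X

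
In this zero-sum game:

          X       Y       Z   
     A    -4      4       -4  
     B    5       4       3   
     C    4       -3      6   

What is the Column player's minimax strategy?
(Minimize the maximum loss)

Column should play Y, value = 4

Work:
Column player minimizes Row's maximum payoff:
Column X: max payoff to Row = 5
Column Y: max payoff to Row = 4
Column Z: max payoff to Row = 6
Minimum is 4, achieved by column Y.
Minimax strategy: Y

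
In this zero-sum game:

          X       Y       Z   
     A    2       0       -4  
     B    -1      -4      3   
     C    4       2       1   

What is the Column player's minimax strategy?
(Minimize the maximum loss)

Column should play Y, value = 2

Work:
Column player minimizes Row's maximum payoff:
Column X: max payoff to Row = 4
Column Y: max payoff to Row = 2
Column Z: max payoff to Row = 3
Minimum is 2, achieved by column Y.
Minimax strategy: Y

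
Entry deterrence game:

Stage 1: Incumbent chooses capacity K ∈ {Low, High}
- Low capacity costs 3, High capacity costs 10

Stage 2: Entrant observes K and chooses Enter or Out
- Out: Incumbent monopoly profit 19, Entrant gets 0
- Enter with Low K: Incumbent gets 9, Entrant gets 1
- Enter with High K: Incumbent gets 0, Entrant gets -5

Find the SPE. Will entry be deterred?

SPE: (High, Enter|Low, Out|High); Entry deterred. Incumbent net profit = 9

Work:
After Low K: Entrant enters (1 > 0)
After High K: Entrant stays out (-5 < 0)
Incumbent: Low → 9−3=6, High → 19−10=9
Incumbent chooses High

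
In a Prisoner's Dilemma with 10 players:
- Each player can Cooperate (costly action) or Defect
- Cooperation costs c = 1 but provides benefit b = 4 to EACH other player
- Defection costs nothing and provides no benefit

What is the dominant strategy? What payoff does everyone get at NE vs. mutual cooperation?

Dominant: Defect; NE payoff = 0; Coop payoff = 35

Work:
Defect dominates (saves cost c = 1, benefit to others is external)
NE: All defect → everyone gets 0
If all cooperate: each receives (9)×4 - 1 = 35
Social dilemma: 35 > 0 but NE gives 0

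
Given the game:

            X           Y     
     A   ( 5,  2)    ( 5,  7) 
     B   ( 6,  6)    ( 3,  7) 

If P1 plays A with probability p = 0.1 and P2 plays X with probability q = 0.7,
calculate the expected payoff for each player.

E[P1] = 5.09, E[P2] = 6.02

Work:
E[P1] = p·q·π₁(A,X) + p·(1-q)·π₁(A,Y) + (1-p)·q·π₁(B,X) + (1-p)·(1-q)·π₁(B,Y)
= 0.1·0.7·5 + 0.1·0.3·5 + 0.9·0.7·6 + 0.9·0.3·3
= 5.09

E[P2] = 6.02 (similar calculation)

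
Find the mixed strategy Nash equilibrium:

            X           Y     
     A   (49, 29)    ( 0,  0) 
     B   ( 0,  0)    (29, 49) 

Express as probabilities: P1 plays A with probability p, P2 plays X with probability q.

p = 0.6282, q = 0.3718

Work:
Find probabilities that make opponent indifferent:
P2 chooses q to make P1 indifferent between A and B
P1 chooses p to make P2 indifferent between X and Y
Mixed NE: P1 plays (A: 0.6282, B: 0.3718), P2 plays (X: 0.3718, Y: 0.6282)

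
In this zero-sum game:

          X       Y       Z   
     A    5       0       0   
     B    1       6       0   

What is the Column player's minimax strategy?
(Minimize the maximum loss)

Column should play Z, value = 0

Work:
Column player minimizes Row's maximum payoff:
Column X: max payoff to Row = 5
Column Y: max payoff to Row = 6
Column Z: max payoff to Row = 0
Minimum is 0, achieved by column Z.
Minimax strategy: Z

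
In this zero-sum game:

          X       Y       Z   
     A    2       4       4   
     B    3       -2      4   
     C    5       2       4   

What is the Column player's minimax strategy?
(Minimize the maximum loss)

Column should play Y or Z (all achieve the minimum), value = 4

Work:
Column player minimizes Row's maximum payoff:
Column X: max payoff to Row = 5
Column Y: max payoff to Row = 4
Column Z: max payoff to Row = 4
Minimum is 4, achieved by columns Y, Z (tied).
Each of Y or Z is a minimax strategy.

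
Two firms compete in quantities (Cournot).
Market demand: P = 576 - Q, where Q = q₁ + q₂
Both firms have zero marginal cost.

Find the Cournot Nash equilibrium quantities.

q₁* = q₂* = 192.0; P* = 192.0

Work:
Profit: π_i = P·q_i = (a - q_i - q_j)·q_i
FOC: ∂π_i/∂q_i = a - 2q_i - q_j = 0
Reaction function: q_i = (576 - q_j)/2
Symmetry: q* = 576/3 = 192.0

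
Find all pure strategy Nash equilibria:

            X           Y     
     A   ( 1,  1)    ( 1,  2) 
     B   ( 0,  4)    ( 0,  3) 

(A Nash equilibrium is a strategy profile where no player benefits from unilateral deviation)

Nash equilibrium: (A, Y)

Work:
Best responses:
  P1 vs X: payoffs [1, 0] → best response A (payoff 1)
  P1 vs Y: payoffs [1, 0] → best response A (payoff 1)
  P2 vs A: payoffs [1, 2] → best response Y (payoff 2)
  P2 vs B: payoffs [4, 3] → best response X (payoff 4)
Mutual best responses: (A,Y) → Nash equilibria.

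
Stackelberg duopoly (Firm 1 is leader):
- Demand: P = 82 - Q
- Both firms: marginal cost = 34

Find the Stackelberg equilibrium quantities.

q₁* (leader) = 24.0, q₂* (follower) = 12.0

Work:
Follower's reaction: q₂ = (a - c - q₁)/2
Leader substitutes: π₁ = q₁·(a - q₁ - (a-c-q₁)/2 - c)
FOC: q₁* = (82 - 34)/2 = 24.00
Then: q₂* = (82 - 34 - 24.0)/2 = 12.00
Leader has first-mover advantage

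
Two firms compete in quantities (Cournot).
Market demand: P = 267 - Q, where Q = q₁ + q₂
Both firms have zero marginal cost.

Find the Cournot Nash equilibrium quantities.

q₁* = q₂* = 89.0; P* = 89.0

Work:
Profit: π_i = P·q_i = (a - q_i - q_j)·q_i
FOC: ∂π_i/∂q_i = a - 2q_i - q_j = 0
Reaction function: q_i = (267 - q_j)/2
Symmetry: q* = 267/3 = 89.0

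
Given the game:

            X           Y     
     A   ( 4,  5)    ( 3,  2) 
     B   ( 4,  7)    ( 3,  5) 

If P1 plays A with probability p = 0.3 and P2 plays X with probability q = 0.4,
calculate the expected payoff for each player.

E[P1] = 3.4, E[P2] = 5.02

Work:
E[P1] = p·q·π₁(A,X) + p·(1-q)·π₁(A,Y) + (1-p)·q·π₁(B,X) + (1-p)·(1-q)·π₁(B,Y)
= 0.3·0.4·4 + 0.3·0.6·3 + 0.7·0.4·4 + 0.7·0.6·3
= 3.4

E[P2] = 5.02 (similar calculation)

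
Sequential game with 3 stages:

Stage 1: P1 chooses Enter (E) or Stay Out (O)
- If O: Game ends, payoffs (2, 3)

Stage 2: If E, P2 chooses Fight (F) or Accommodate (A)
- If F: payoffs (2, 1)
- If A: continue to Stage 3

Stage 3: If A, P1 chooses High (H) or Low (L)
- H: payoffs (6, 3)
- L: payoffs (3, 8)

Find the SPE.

SPE: (E, A, H); Outcome (6, 3)

Work:
Stage 3: P1 chooses H (6 vs 3)
Stage 2: P2: F->1, A->3 (anticipating H). Choose A
Stage 1: P1: O->2, E->6 (anticipating A, H). Choose E
SPE path: E -> A -> H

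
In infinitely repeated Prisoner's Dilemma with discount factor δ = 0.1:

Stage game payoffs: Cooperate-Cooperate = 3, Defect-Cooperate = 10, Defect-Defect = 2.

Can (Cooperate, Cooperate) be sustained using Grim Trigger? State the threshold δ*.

δ* = 0.875; since δ = 0.1 < 0.875, cooperation cannot be sustained

Work:
For Grim Trigger:
Cooperate forever: 3/(1-δ)
Defect then punished: 10 + 2·δ/(1-δ)
Need: 3/(1-δ) ≥ 10 + 2·δ/(1-δ)
Solving: δ ≥ (T-R)/(T-P) = (10-3)/(10-2) = 0.875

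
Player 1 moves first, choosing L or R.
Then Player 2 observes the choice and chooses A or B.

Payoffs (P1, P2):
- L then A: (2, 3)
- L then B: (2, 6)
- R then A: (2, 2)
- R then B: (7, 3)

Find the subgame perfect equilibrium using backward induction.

P1 plays R, P2 plays B after L and B after R; Payoff (7, 3)

Work:
Backward induction:
After L: P2 chooses B → P1 gets 2
After R: P2 chooses B → P1 gets 7
P1 chooses R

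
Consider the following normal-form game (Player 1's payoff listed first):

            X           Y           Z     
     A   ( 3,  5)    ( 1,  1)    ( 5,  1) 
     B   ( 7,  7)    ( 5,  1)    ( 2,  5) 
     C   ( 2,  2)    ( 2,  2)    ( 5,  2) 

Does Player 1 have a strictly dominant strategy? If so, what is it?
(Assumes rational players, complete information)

No strictly dominant strategy exists for Player 1

Work:
A strategy strictly dominates another if it gives a strictly higher payoff against every opponent action. Compare each pair of P1's strategies column-by-column:
  A vs B: [3 vs 7, 1 vs 5, 5 vs 2] → A does not strictly dominate B (column X: 3 ≤ 7)
  A vs C: [3 vs 2, 1 vs 2, 5 vs 5] → A does not strictly dominate C (column Y: 1 ≤ 2)
  B vs A: [7 vs 3, 5 vs 1, 2 vs 5] → B does not strictly dominate A (column Z: 2 ≤ 5)
  B vs C: [7 vs 2, 5 vs 2, 2 vs 5] → B does not strictly dominate C (column Z: 2 ≤ 5)
  C vs A: [2 vs 3, 2 vs 1, 5 vs 5] → C does not strictly dominate A (column X: 2 ≤ 3)
  C vs B: [2 vs 7, 2 vs 5, 5 vs 2] → C does not strictly dominate B (column X: 2 ≤ 7)
No single strategy strictly dominates all others → no strictly dominant strategy.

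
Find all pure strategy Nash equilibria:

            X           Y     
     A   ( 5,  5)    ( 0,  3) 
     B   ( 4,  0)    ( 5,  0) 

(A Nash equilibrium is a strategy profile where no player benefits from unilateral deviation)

Nash equilibrium: (A, X), (B, Y)

Work:
Best responses:
  P1 vs X: payoffs [5, 4] → best response A (payoff 5)
  P1 vs Y: payoffs [0, 5] → best response B (payoff 5)
  P2 vs A: payoffs [5, 3] → best response X (payoff 5)
  P2 vs B: payoffs [0, 0] → best response X/Y (payoff 0)
Mutual best responses: (A,X), (B,Y) → Nash equilibria.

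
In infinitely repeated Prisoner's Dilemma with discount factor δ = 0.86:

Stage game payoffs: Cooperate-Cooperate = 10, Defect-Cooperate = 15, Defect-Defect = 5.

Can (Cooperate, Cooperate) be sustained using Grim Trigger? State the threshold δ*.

δ* = 0.5; since δ = 0.86 ≥ 0.5, cooperation can be sustained

Work:
For Grim Trigger:
Cooperate forever: 10/(1-δ)
Defect then punished: 15 + 5·δ/(1-δ)
Need: 10/(1-δ) ≥ 15 + 5·δ/(1-δ)
Solving: δ ≥ (T-R)/(T-P) = (15-10)/(15-5) = 0.5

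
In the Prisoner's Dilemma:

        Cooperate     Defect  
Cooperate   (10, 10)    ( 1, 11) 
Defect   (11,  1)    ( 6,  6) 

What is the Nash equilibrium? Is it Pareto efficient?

(Defect, Defect) is NE; not Pareto efficient

Work:
Defect dominates Cooperate for both players:
If P2 cooperates: Defect (11) > Cooperate (10)
If P2 defects: Defect (6) > Cooperate (1)
NE: (Defect, Defect) with payoff (6, 6)
But (Cooperate, Cooperate) = (10, 10) Pareto dominates (6, 6)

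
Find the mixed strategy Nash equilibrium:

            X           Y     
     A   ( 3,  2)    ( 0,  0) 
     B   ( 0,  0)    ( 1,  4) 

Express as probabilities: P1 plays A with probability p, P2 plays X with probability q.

p = 0.6667, q = 0.25

Work:
Find probabilities that make opponent indifferent:
P2 chooses q to make P1 indifferent between A and B
P1 chooses p to make P2 indifferent between X and Y
Mixed NE: P1 plays (A: 0.6667, B: 0.3333), P2 plays (X: 0.25, Y: 0.75)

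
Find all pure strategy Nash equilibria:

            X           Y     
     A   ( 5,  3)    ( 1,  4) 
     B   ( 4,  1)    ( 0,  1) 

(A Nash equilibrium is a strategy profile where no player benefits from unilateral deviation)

Nash equilibrium: (A, Y)

Work:
Best responses:
  P1 vs X: payoffs [5, 4] → best response A (payoff 5)
  P1 vs Y: payoffs [1, 0] → best response A (payoff 1)
  P2 vs A: payoffs [3, 4] → best response Y (payoff 4)
  P2 vs B: payoffs [1, 1] → best response X/Y (payoff 1)
Mutual best responses: (A,Y) → Nash equilibria.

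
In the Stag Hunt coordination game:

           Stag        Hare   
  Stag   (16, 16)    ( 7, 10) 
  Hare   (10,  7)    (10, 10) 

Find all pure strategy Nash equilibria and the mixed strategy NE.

Pure NE: (Stag, Stag) and (Hare, Hare); Mixed NE: p = 0.3333, q = 0.3333

Work:
Check pure NE:
(Stag, Stag): (16, 16) - no unilateral deviation beneficial
(Hare, Hare): (10, 10) - no unilateral deviation beneficial
Mixed NE: P1 plays Stag with p = 0.3333, P2 plays Stag with q = 0.3333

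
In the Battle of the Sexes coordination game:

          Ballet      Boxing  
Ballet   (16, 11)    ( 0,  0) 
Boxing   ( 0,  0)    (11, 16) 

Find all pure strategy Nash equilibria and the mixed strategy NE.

Pure NE: (Ballet, Ballet) and (Boxing, Boxing); Mixed NE: p = 0.5926, q = 0.4074

Work:
Check pure NE:
(Ballet, Ballet): (16, 11) - no unilateral deviation beneficial
(Boxing, Boxing): (11, 16) - no unilateral deviation beneficial
Mixed NE: P1 plays Ballet with p = 0.5926, P2 plays Ballet with q = 0.4074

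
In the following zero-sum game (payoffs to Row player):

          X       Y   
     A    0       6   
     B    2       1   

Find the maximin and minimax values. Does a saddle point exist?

Maximin = 1, Minimax = 2, Saddle: False

Work:
Row minimums: [0, 1] → maximin = 1
Column maximums: [2, 6] → minimax = 2
No saddle point (maximin ≠ minimax). Mixed strategy needed.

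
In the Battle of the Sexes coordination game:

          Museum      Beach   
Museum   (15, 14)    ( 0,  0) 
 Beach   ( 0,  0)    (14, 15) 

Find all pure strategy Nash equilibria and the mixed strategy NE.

Pure NE: (Museum, Museum) and (Beach, Beach); Mixed NE: p = 0.5172, q = 0.4828

Work:
Check pure NE:
(Museum, Museum): (15, 14) - no unilateral deviation beneficial
(Beach, Beach): (14, 15) - no unilateral deviation beneficial
Mixed NE: P1 plays Museum with p = 0.5172, P2 plays Museum with q = 0.4828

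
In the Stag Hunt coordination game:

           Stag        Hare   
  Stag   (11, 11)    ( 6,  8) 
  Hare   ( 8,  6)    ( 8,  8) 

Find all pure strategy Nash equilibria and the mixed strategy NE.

Pure NE: (Stag, Stag) and (Hare, Hare); Mixed NE: p = 0.4, q = 0.4

Work:
Check pure NE:
(Stag, Stag): (11, 11) - no unilateral deviation beneficial
(Hare, Hare): (8, 8) - no unilateral deviation beneficial
Mixed NE: P1 plays Stag with p = 0.4, P2 plays Stag with q = 0.4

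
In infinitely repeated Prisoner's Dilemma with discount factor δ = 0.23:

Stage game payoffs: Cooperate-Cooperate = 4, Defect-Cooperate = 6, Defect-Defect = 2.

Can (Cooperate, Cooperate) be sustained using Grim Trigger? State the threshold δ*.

δ* = 0.5; since δ = 0.23 < 0.5, cooperation cannot be sustained

Work:
For Grim Trigger:
Cooperate forever: 4/(1-δ)
Defect then punished: 6 + 2·δ/(1-δ)
Need: 4/(1-δ) ≥ 6 + 2·δ/(1-δ)
Solving: δ ≥ (T-R)/(T-P) = (6-4)/(6-2) = 0.5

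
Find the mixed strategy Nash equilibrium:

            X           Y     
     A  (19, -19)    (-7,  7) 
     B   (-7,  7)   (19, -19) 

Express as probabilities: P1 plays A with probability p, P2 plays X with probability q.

p = 0.5, q = 0.5

Work:
Find probabilities that make opponent indifferent:
P2 chooses q to make P1 indifferent between A and B
P1 chooses p to make P2 indifferent between X and Y
Mixed NE: P1 plays (A: 0.5, B: 0.5), P2 plays (X: 0.5, Y: 0.5)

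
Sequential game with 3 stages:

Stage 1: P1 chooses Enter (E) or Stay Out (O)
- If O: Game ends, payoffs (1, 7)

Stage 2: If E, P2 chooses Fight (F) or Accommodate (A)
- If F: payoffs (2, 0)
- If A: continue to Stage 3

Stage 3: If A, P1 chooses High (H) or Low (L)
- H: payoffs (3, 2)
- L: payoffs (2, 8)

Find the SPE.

SPE: (E, A, H); Outcome (3, 2)

Work:
Stage 3: P1 chooses H (3 vs 2)
Stage 2: P2: F->0, A->2 (anticipating H). Choose A
Stage 1: P1: O->1, E->3 (anticipating A, H). Choose E
SPE path: E -> A -> H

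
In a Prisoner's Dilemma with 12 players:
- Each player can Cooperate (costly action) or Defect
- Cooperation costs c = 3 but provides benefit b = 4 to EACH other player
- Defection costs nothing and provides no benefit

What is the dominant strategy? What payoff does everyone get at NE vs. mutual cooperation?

Dominant: Defect; NE payoff = 0; Coop payoff = 41

Work:
Defect dominates (saves cost c = 3, benefit to others is external)
NE: All defect → everyone gets 0
If all cooperate: each receives (11)×4 - 3 = 41
Social dilemma: 41 > 0 but NE gives 0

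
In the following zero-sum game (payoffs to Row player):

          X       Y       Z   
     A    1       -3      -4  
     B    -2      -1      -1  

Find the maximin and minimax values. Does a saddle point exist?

Maximin = -2, Minimax = -1, Saddle: False

Work:
Row minimums: [-4, -2] → maximin = -2
Column maximums: [1, -1, -1] → minimax = -1
No saddle point (maximin ≠ minimax). Mixed strategy needed.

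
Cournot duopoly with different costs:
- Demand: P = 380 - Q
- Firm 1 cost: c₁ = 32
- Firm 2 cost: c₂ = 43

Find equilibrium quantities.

q₁* = 119.67, q₂* = 108.67

Work:
Reaction: q₁ = (380 - 32 - q₂)/2
Reaction: q₂ = (380 - 43 - q₁)/2
Solve simultaneously:
q₁* = (380 - 2×32 + 43)/3 = 119.67
q₂* = (380 - 2×43 + 32)/3 = 108.67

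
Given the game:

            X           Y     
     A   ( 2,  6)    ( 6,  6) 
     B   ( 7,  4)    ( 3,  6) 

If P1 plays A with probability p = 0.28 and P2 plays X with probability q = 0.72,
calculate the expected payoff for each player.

E[P1] = 5.1072, E[P2] = 4.9632

Work:
E[P1] = p·q·π₁(A,X) + p·(1-q)·π₁(A,Y) + (1-p)·q·π₁(B,X) + (1-p)·(1-q)·π₁(B,Y)
= 0.28·0.72·2 + 0.28·0.28·6 + 0.72·0.72·7 + 0.72·0.28·3
= 5.1072

E[P2] = 4.9632 (similar calculation)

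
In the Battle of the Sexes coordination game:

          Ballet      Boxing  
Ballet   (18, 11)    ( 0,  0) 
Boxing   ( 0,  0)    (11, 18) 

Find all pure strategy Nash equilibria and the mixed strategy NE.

Pure NE: (Ballet, Ballet) and (Boxing, Boxing); Mixed NE: p = 0.6207, q = 0.3793

Work:
Check pure NE:
(Ballet, Ballet): (18, 11) - no unilateral deviation beneficial
(Boxing, Boxing): (11, 18) - no unilateral deviation beneficial
Mixed NE: P1 plays Ballet with p = 0.6207, P2 plays Ballet with q = 0.3793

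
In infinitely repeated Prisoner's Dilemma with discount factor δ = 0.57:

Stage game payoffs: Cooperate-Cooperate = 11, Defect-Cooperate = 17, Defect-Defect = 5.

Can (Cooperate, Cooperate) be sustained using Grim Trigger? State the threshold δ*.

δ* = 0.5; since δ = 0.57 ≥ 0.5, cooperation can be sustained

Work:
For Grim Trigger:
Cooperate forever: 11/(1-δ)
Defect then punished: 17 + 5·δ/(1-δ)
Need: 11/(1-δ) ≥ 17 + 5·δ/(1-δ)
Solving: δ ≥ (T-R)/(T-P) = (17-11)/(17-5) = 0.5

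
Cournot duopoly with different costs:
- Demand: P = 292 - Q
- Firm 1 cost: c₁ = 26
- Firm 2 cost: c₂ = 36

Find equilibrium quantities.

q₁* = 92.0, q₂* = 82.0

Work:
Reaction: q₁ = (292 - 26 - q₂)/2
Reaction: q₂ = (292 - 36 - q₁)/2
Solve simultaneously:
q₁* = (292 - 2×26 + 36)/3 = 92.0
q₂* = (292 - 2×36 + 26)/3 = 82.0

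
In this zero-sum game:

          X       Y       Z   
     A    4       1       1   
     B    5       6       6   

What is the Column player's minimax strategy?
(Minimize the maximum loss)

Column should play X, value = 5

Work:
Column player minimizes Row's maximum payoff:
Column X: max payoff to Row = 5
Column Y: max payoff to Row = 6
Column Z: max payoff to Row = 6
Minimum is 5, achieved by column X.
Minimax strategy: X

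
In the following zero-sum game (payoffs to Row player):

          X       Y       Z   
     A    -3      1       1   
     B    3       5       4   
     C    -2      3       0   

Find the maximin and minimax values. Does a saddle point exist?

Maximin = 3, Minimax = 3, Saddle: True

Work:
Row minimums: [-3, 3, -2] → maximin = 3
Column maximums: [3, 5, 4] → minimax = 3
Saddle point exists! Game value = 3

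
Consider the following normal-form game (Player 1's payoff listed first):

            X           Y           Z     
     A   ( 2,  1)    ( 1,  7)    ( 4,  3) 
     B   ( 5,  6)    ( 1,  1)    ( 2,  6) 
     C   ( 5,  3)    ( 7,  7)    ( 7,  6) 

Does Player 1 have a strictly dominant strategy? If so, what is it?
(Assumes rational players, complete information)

No strictly dominant strategy exists for Player 1

Work:
A strategy strictly dominates another if it gives a strictly higher payoff against every opponent action. Compare each pair of P1's strategies column-by-column:
  A vs B: [2 vs 5, 1 vs 1, 4 vs 2] → A does not strictly dominate B (column X: 2 ≤ 5)
  A vs C: [2 vs 5, 1 vs 7, 4 vs 7] → A does not strictly dominate C (column X: 2 ≤ 5)
  B vs A: [5 vs 2, 1 vs 1, 2 vs 4] → B does not strictly dominate A (column Y: 1 ≤ 1)
  B vs C: [5 vs 5, 1 vs 7, 2 vs 7] → B does not strictly dominate C (column X: 5 ≤ 5)
  C vs A: [5 vs 2, 7 vs 1, 7 vs 4] → C strictly dominates A
  C vs B: [5 vs 5, 7 vs 1, 7 vs 2] → C does not strictly dominate B (column X: 5 ≤ 5)
No single strategy strictly dominates all others → no strictly dominant strategy.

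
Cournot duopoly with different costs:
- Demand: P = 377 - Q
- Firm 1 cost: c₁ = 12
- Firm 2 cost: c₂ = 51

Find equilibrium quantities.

q₁* = 134.67, q₂* = 95.67

Work:
Reaction: q₁ = (377 - 12 - q₂)/2
Reaction: q₂ = (377 - 51 - q₁)/2
Solve simultaneously:
q₁* = (377 - 2×12 + 51)/3 = 134.67
q₂* = (377 - 2×51 + 12)/3 = 95.67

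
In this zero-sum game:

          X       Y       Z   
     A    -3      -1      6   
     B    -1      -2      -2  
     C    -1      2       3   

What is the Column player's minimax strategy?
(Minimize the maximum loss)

Column should play X, value = -1

Work:
Column player minimizes Row's maximum payoff:
Column X: max payoff to Row = -1
Column Y: max payoff to Row = 2
Column Z: max payoff to Row = 6
Minimum is -1, achieved by column X.
Minimax strategy: X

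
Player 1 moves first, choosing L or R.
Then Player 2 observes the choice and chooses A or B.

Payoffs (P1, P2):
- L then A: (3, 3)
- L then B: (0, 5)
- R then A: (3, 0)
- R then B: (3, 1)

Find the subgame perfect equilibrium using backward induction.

P1 plays R, P2 plays B after L and B after R; Payoff (3, 1)

Work:
Backward induction:
After L: P2 chooses B → P1 gets 0
After R: P2 chooses B → P1 gets 3
P1 chooses R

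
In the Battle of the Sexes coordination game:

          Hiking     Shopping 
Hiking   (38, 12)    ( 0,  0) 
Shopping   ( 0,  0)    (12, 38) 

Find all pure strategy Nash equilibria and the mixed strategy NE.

Pure NE: (Hiking, Hiking) and (Shopping, Shopping); Mixed NE: p = 0.76, q = 0.24

Work:
Check pure NE:
(Hiking, Hiking): (38, 12) - no unilateral deviation beneficial
(Shopping, Shopping): (12, 38) - no unilateral deviation beneficial
Mixed NE: P1 plays Hiking with p = 0.76, P2 plays Hiking with q = 0.24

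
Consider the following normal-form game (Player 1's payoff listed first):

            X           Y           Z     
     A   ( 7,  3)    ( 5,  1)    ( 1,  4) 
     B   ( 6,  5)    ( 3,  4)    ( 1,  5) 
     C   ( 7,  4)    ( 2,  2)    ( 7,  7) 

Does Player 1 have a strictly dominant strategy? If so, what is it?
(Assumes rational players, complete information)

No strictly dominant strategy exists for Player 1

Work:
A strategy strictly dominates another if it gives a strictly higher payoff against every opponent action. Compare each pair of P1's strategies column-by-column:
  A vs B: [7 vs 6, 5 vs 3, 1 vs 1] → A does not strictly dominate B (column Z: 1 ≤ 1)
  A vs C: [7 vs 7, 5 vs 2, 1 vs 7] → A does not strictly dominate C (column X: 7 ≤ 7)
  B vs A: [6 vs 7, 3 vs 5, 1 vs 1] → B does not strictly dominate A (column X: 6 ≤ 7)
  B vs C: [6 vs 7, 3 vs 2, 1 vs 7] → B does not strictly dominate C (column X: 6 ≤ 7)
  C vs A: [7 vs 7, 2 vs 5, 7 vs 1] → C does not strictly dominate A (column X: 7 ≤ 7)
  C vs B: [7 vs 6, 2 vs 3, 7 vs 1] → C does not strictly dominate B (column Y: 2 ≤ 3)
No single strategy strictly dominates all others → no strictly dominant strategy.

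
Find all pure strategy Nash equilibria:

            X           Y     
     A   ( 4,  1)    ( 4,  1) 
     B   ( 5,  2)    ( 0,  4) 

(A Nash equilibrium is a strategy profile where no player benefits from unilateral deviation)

Nash equilibrium: (A, Y)

Work:
Best responses:
  P1 vs X: payoffs [4, 5] → best response B (payoff 5)
  P1 vs Y: payoffs [4, 0] → best response A (payoff 4)
  P2 vs A: payoffs [1, 1] → best response X/Y (payoff 1)
  P2 vs B: payoffs [2, 4] → best response Y (payoff 4)
Mutual best responses: (A,Y) → Nash equilibria.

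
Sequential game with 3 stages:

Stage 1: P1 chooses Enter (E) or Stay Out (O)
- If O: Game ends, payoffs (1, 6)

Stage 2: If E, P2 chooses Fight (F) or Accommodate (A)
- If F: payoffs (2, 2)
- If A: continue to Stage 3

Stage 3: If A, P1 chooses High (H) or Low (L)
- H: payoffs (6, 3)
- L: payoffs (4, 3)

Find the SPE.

SPE: (E, A, H); Outcome (6, 3)

Work:
Stage 3: P1 chooses H (6 vs 4)
Stage 2: P2: F->2, A->3 (anticipating H). Choose A
Stage 1: P1: O->1, E->6 (anticipating A, H). Choose E
SPE path: E -> A -> H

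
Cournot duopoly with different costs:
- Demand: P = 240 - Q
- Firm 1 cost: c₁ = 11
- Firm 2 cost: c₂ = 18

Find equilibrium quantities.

q₁* = 78.67, q₂* = 71.67

Work:
Reaction: q₁ = (240 - 11 - q₂)/2
Reaction: q₂ = (240 - 18 - q₁)/2
Solve simultaneously:
q₁* = (240 - 2×11 + 18)/3 = 78.67
q₂* = (240 - 2×18 + 11)/3 = 71.67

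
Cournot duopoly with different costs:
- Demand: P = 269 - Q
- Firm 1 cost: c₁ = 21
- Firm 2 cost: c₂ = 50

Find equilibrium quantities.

q₁* = 92.33, q₂* = 63.33

Work:
Reaction: q₁ = (269 - 21 - q₂)/2
Reaction: q₂ = (269 - 50 - q₁)/2
Solve simultaneously:
q₁* = (269 - 2×21 + 50)/3 = 92.33
q₂* = (269 - 2×50 + 21)/3 = 63.33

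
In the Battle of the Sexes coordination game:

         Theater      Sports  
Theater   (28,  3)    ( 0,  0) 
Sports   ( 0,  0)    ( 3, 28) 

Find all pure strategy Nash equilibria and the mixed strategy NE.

Pure NE: (Theater, Theater) and (Sports, Sports); Mixed NE: p = 0.9032, q = 0.0968

Work:
Check pure NE:
(Theater, Theater): (28, 3) - no unilateral deviation beneficial
(Sports, Sports): (3, 28) - no unilateral deviation beneficial
Mixed NE: P1 plays Theater with p = 0.9032, P2 plays Theater with q = 0.0968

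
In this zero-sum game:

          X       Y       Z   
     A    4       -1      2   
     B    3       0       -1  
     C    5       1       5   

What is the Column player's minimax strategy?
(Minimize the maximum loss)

Column should play Y, value = 1

Work:
Column player minimizes Row's maximum payoff:
Column X: max payoff to Row = 5
Column Y: max payoff to Row = 1
Column Z: max payoff to Row = 5
Minimum is 1, achieved by column Y.
Minimax strategy: Y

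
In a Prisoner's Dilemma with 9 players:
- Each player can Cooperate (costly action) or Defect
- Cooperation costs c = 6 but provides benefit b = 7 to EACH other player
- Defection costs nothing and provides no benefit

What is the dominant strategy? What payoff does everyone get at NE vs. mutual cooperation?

Dominant: Defect; NE payoff = 0; Coop payoff = 50

Work:
Defect dominates (saves cost c = 6, benefit to others is external)
NE: All defect → everyone gets 0
If all cooperate: each receives (8)×7 - 6 = 50
Social dilemma: 50 > 0 but NE gives 0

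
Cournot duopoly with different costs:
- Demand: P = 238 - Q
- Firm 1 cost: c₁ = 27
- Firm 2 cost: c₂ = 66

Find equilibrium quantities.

q₁* = 83.33, q₂* = 44.33

Work:
Reaction: q₁ = (238 - 27 - q₂)/2
Reaction: q₂ = (238 - 66 - q₁)/2
Solve simultaneously:
q₁* = (238 - 2×27 + 66)/3 = 83.33
q₂* = (238 - 2×66 + 27)/3 = 44.33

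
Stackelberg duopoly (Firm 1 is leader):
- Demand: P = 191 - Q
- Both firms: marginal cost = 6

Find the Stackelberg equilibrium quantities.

q₁* (leader) = 92.5, q₂* (follower) = 46.25

Work:
Follower's reaction: q₂ = (a - c - q₁)/2
Leader substitutes: π₁ = q₁·(a - q₁ - (a-c-q₁)/2 - c)
FOC: q₁* = (191 - 6)/2 = 92.50
Then: q₂* = (191 - 6 - 92.5)/2 = 46.25
Leader has first-mover advantage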